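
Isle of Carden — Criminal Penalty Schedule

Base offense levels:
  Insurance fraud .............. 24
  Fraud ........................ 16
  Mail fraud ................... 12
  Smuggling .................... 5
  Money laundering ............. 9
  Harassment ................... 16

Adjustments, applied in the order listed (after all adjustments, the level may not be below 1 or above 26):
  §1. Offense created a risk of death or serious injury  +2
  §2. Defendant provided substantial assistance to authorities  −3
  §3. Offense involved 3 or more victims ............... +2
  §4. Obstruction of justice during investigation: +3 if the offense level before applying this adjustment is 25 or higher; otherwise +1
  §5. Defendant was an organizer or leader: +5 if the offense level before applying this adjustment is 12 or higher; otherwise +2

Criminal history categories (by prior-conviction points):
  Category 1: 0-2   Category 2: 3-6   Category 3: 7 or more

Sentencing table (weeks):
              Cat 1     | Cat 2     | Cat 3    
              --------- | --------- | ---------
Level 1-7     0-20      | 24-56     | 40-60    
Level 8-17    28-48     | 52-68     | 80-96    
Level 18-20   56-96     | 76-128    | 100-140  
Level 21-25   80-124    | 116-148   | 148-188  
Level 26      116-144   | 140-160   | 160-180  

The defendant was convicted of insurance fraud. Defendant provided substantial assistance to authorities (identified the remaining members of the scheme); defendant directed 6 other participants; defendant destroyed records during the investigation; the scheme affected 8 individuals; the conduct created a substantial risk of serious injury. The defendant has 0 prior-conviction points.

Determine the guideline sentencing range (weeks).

Base offense level for insurance fraud: 24.
§1 applies: 24 + 2 = 26.
§2 applies: 26 − 3 = 23.
§3 applies: 23 + 2 = 25.
§4 applies (level before this adjustment is 25 ≥ 25, so +3): 25 + 3 = 28.
§5 applies (level before this adjustment is 28 ≥ 12, so +5): 28 + 5 = 33.
Level 33 exceeds the maximum of 26; capped at 26.
Final offense level: 26.
Criminal history: 0 prior points → Category 1 (0-2).
Level 26 falls in the 26 band.
Grid: Level 26 × Category 1 = 116-144 weeks.

116-144 weeks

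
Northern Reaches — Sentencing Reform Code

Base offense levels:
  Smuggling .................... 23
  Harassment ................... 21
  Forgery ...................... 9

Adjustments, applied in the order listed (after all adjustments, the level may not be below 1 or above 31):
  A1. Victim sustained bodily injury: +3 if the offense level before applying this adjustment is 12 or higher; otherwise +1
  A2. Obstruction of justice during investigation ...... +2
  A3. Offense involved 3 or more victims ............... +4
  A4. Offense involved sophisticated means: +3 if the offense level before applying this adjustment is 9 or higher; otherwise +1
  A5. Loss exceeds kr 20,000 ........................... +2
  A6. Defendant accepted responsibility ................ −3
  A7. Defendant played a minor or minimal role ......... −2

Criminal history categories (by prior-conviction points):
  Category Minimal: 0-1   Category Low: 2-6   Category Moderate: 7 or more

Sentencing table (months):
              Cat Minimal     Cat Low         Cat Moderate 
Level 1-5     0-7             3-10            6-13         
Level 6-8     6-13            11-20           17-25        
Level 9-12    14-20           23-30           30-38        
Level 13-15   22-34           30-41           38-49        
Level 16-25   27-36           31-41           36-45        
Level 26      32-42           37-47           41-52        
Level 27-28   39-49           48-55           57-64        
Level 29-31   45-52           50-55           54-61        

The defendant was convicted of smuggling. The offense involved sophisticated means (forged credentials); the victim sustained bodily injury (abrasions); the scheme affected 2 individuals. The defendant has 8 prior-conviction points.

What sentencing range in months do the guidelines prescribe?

Base offense level for smuggling: 23.
A1 applies (level before this adjustment is 23 ≥ 12, so +3): 23 + 3 = 26.
A4 applies (level before this adjustment is 26 ≥ 9, so +3): 26 + 3 = 29.
A5 does not apply.
A7 does not apply.
Final offense level: 29.
Criminal history: 8 prior points → Category Moderate (7+).
Level 29 falls in the 29-31 band.
Grid: Level 29-31 × Category Moderate = 54-61 months.

54-61 months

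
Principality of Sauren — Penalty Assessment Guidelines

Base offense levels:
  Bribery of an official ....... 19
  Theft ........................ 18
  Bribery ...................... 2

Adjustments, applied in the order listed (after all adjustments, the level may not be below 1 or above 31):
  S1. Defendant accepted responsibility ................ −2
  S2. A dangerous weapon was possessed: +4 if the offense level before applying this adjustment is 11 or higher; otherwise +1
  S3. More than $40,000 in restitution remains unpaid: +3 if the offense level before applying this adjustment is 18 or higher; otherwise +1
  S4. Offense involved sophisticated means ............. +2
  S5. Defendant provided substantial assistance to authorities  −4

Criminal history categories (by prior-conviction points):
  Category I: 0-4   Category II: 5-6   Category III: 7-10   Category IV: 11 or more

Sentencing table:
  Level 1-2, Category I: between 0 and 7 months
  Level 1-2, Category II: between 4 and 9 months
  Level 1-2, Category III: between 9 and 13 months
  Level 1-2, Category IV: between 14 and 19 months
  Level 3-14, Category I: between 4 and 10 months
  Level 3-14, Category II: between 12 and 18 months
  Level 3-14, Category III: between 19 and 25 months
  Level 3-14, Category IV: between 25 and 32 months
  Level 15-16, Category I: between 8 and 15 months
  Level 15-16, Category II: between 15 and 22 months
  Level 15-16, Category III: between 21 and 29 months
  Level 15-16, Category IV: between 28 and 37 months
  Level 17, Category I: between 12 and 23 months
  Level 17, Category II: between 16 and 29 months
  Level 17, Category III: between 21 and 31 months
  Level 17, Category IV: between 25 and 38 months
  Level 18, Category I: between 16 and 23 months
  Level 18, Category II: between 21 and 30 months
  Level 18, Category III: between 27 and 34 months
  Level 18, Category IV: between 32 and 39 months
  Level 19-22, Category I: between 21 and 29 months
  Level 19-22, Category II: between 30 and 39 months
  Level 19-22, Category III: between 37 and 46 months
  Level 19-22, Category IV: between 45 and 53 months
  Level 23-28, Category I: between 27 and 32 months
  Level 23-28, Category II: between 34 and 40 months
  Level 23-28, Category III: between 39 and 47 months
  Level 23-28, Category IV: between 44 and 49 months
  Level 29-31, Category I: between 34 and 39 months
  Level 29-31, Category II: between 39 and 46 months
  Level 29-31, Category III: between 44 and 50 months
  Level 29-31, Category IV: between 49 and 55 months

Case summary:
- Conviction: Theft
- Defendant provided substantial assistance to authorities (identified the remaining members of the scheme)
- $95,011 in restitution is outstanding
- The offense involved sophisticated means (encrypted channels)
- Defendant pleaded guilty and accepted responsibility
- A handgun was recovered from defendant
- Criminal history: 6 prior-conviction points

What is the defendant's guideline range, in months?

Base offense level for theft: 18.
S1 applies: 18 − 2 = 16.
S2 applies (level before this adjustment is 16 ≥ 11, so +4): 16 + 4 = 20.
S3 applies (level before this adjustment is 20 ≥ 18, so +3): 20 + 3 = 23.
S4 applies: 23 + 2 = 25.
S5 applies: 25 − 4 = 21.
Final offense level: 21.
Criminal history: 6 prior points → Category II (5-6).
Level 21 falls in the 19-22 band.
Grid: Level 19-22 × Category II = 30-39 months.

30-39 months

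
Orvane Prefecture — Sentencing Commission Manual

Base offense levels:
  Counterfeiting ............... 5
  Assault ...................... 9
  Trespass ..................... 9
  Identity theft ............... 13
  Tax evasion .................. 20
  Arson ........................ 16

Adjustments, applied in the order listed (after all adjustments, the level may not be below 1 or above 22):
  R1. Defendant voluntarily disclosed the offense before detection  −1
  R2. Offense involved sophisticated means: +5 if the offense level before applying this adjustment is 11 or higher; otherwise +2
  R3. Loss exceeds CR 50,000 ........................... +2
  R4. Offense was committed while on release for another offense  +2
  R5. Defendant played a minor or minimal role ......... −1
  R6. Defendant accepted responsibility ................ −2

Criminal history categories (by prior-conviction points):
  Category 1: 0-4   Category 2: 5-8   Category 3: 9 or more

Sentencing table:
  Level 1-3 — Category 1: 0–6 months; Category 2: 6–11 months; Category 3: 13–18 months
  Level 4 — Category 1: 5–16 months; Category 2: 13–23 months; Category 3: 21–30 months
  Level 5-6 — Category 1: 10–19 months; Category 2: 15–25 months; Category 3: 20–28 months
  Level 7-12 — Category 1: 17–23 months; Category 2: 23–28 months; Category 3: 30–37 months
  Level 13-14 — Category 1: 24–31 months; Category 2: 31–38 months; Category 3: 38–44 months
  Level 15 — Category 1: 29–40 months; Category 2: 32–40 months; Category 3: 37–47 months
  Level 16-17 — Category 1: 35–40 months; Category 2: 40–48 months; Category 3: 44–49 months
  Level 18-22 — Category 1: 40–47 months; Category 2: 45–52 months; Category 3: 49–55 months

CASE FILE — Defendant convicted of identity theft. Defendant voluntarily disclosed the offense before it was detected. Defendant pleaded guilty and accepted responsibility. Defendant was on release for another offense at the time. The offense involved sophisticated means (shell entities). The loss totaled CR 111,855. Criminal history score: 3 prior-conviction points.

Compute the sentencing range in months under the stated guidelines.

40-47 months

Base offense level for identity theft: 13.
R1 applies: 13 − 1 = 12.
R2 applies (level before this adjustment is 12 ≥ 11, so +5): 12 + 5 = 17.
R3 applies: 17 + 2 = 19.
R4 applies: 19 + 2 = 21.
R5 does not apply.
R6 applies: 21 − 2 = 19.
Final offense level: 19.
Criminal history: 3 prior points → Category 1 (0-4).
Level 19 falls in the 18-22 band.
Grid: Level 18-22 × Category 1 = 40-47 months.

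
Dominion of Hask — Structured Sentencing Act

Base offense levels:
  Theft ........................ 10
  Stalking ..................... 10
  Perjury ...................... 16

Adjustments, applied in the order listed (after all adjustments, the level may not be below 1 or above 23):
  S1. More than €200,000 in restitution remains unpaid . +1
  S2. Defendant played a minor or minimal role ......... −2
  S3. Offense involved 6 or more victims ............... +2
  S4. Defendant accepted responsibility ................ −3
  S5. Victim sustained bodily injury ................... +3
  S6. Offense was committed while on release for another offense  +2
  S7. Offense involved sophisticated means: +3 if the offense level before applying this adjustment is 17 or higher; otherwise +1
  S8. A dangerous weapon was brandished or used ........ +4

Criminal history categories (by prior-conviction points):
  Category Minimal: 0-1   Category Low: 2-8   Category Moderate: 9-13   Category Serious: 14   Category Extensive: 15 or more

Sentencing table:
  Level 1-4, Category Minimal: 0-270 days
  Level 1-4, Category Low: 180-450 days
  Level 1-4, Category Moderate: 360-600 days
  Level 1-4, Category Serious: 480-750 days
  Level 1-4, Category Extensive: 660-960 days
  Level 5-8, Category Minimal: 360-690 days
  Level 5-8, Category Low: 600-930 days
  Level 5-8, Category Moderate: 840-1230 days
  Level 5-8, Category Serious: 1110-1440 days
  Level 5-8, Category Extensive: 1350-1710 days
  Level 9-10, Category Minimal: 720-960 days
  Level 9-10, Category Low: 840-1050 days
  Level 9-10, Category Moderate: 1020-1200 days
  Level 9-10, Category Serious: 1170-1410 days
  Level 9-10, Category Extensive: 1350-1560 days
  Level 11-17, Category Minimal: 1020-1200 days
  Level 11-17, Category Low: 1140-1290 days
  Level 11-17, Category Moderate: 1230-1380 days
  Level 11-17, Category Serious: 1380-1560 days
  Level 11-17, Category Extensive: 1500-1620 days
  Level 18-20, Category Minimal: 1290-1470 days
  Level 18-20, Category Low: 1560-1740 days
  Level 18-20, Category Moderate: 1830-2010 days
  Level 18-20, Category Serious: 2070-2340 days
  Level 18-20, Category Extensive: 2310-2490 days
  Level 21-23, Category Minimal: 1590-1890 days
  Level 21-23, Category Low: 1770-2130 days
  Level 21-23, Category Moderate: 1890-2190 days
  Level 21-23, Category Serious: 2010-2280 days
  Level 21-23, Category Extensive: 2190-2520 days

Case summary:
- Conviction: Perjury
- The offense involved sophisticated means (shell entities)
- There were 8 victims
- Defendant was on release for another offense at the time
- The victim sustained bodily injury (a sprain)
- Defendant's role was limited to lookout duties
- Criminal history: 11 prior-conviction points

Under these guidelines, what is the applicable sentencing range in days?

Base offense level for perjury: 16.
S2 applies: 16 − 2 = 14.
S3 applies: 14 + 2 = 16.
S4 does not apply.
S5 applies: 16 + 3 = 19.
S6 applies: 19 + 2 = 21.
S7 applies (level before this adjustment is 21 ≥ 17, so +3): 21 + 3 = 24.
S8 does not apply.
Level 24 exceeds the maximum of 23; capped at 23.
Final offense level: 23.
Criminal history: 11 prior points → Category Moderate (9-13).
Level 23 falls in the 21-23 band.
Grid: Level 21-23 × Category Moderate = 1890-2190 days.

1890-2190 days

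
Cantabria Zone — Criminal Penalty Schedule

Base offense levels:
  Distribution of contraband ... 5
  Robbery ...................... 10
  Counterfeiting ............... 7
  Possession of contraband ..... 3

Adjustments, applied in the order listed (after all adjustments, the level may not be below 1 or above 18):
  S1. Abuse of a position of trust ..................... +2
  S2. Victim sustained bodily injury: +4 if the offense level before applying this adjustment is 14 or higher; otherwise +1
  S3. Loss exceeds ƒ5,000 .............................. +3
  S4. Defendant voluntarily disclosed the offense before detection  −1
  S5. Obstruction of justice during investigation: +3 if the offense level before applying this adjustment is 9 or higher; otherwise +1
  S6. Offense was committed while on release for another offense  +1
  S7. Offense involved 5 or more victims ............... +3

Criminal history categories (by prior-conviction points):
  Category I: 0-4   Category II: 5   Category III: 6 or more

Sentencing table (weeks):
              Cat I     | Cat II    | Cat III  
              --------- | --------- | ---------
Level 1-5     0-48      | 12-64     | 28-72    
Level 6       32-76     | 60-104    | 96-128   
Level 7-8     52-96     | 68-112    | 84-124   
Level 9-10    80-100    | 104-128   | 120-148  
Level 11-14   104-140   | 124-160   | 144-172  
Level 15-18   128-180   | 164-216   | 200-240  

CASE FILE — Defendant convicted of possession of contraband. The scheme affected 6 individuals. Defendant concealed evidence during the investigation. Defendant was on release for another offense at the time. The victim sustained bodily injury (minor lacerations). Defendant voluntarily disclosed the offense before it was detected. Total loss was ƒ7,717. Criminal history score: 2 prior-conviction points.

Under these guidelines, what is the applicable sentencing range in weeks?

Base offense level for possession of contraband: 3.
S2 applies (level before this adjustment is 3 < 14, so +1): 3 + 1 = 4.
S3 applies: 4 + 3 = 7.
S4 applies: 7 − 1 = 6.
S5 applies (level before this adjustment is 6 < 9, so +1): 6 + 1 = 7.
S6 applies: 7 + 1 = 8.
S7 applies: 8 + 3 = 11.
Final offense level: 11.
Criminal history: 2 prior points → Category I (0-4).
Level 11 falls in the 11-14 band.
Grid: Level 11-14 × Category I = 104-140 weeks.

104-140 weeks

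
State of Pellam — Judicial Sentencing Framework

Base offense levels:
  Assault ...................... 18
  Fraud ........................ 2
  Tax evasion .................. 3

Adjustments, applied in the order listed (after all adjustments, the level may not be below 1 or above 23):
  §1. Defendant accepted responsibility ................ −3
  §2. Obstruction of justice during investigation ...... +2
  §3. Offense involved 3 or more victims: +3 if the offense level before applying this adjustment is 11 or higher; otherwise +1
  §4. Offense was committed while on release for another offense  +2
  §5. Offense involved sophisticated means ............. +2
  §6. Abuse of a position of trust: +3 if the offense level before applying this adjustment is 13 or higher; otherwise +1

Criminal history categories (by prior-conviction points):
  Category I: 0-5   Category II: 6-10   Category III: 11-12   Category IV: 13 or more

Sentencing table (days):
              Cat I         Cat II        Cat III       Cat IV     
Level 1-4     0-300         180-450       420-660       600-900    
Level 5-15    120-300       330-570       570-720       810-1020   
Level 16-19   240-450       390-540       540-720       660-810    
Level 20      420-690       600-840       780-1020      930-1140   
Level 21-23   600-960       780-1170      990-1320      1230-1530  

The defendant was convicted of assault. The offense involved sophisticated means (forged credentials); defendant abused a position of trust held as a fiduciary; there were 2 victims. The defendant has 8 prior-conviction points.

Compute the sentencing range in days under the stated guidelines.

780-1170 days

Base offense level for assault: 18.
§3 does not apply.
§5 applies: 18 + 2 = 20.
§6 applies (level before this adjustment is 20 ≥ 13, so +3): 20 + 3 = 23.
Final offense level: 23.
Criminal history: 8 prior points → Category II (6-10).
Level 23 falls in the 21-23 band.
Grid: Level 21-23 × Category II = 780-1170 days.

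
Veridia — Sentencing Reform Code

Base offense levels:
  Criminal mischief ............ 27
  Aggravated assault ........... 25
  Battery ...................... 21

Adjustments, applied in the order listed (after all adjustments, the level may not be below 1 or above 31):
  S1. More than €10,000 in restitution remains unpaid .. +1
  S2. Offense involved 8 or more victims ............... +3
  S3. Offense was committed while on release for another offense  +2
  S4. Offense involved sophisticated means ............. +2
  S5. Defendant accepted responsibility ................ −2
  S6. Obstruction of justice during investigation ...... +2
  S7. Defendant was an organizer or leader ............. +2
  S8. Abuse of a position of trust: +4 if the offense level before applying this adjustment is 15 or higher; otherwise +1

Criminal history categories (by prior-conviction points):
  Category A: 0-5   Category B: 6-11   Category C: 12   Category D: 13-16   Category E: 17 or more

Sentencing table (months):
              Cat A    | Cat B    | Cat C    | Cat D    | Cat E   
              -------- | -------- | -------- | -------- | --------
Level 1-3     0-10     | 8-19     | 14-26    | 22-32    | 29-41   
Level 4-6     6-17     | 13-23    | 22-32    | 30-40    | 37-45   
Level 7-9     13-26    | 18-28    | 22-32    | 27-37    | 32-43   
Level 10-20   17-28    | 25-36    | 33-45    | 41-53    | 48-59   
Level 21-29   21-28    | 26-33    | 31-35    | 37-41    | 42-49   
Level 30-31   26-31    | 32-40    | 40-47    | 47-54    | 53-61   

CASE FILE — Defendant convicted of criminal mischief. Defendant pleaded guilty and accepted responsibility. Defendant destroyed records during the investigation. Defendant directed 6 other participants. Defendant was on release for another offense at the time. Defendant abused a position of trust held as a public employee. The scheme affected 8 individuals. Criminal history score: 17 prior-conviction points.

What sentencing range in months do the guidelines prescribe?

Base offense level for criminal mischief: 27.
S2 applies: 27 + 3 = 30.
S3 applies: 30 + 2 = 32.
S4 does not apply.
S5 applies: 32 − 2 = 30.
S6 applies: 30 + 2 = 32.
S7 applies: 32 + 2 = 34.
S8 applies (level before this adjustment is 34 ≥ 15, so +4): 34 + 4 = 38.
Level 38 exceeds the maximum of 31; capped at 31.
Final offense level: 31.
Criminal history: 17 prior points → Category E (17+).
Level 31 falls in the 30-31 band.
Grid: Level 30-31 × Category E = 53-61 months.

53-61 months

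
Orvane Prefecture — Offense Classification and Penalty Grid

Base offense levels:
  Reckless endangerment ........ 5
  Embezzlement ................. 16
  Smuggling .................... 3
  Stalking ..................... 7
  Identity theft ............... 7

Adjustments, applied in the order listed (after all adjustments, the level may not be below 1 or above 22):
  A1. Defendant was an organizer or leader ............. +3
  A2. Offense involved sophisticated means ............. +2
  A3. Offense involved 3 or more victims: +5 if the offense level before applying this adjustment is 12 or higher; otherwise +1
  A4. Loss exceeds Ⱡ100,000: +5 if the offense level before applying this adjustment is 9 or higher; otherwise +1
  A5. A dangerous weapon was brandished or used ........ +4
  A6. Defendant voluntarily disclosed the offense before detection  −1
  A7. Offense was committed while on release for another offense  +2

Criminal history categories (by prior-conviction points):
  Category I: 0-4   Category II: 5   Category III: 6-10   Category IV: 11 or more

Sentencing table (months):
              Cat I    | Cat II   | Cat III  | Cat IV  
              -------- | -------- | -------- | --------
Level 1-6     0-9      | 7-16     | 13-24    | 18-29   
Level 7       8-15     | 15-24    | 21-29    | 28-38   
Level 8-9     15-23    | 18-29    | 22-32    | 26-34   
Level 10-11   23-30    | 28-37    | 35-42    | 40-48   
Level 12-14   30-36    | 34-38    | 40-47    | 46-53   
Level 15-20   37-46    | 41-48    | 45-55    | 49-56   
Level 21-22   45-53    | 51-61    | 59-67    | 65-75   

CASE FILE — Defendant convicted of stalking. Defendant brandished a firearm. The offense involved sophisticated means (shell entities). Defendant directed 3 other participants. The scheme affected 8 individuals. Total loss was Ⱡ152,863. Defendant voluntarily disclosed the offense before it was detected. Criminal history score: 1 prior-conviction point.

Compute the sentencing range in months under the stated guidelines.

Base offense level for stalking: 7.
A1 applies: 7 + 3 = 10.
A2 applies: 10 + 2 = 12.
A3 applies (level before this adjustment is 12 ≥ 12, so +5): 12 + 5 = 17.
A4 applies (level before this adjustment is 17 ≥ 9, so +5): 17 + 5 = 22.
A5 applies: 22 + 4 = 26.
A6 applies: 26 − 1 = 25.
Level 25 exceeds the maximum of 22; capped at 22.
Final offense level: 22.
Criminal history: 1 prior point → Category I (0-4).
Level 22 falls in the 21-22 band.
Grid: Level 21-22 × Category I = 45-53 months.

45-53 months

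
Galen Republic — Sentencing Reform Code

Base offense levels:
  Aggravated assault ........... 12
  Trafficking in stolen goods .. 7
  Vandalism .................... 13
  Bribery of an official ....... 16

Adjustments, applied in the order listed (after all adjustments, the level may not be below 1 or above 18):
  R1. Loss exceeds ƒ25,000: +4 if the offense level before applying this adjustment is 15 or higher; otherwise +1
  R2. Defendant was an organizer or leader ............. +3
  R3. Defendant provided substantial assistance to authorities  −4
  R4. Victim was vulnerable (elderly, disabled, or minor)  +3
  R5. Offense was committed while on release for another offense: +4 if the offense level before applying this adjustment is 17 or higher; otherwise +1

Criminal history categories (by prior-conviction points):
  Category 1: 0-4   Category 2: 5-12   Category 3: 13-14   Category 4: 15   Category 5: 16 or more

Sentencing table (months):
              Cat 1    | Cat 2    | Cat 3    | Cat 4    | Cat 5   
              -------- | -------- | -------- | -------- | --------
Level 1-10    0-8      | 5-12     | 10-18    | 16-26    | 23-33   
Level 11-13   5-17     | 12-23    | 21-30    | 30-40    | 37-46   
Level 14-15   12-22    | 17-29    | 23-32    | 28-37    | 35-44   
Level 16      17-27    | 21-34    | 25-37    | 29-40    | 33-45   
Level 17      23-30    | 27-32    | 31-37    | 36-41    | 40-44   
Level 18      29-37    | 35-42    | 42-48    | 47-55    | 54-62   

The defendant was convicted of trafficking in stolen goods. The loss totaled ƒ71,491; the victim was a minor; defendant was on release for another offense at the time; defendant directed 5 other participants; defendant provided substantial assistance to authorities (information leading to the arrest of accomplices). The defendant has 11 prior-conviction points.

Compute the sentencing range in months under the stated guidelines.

Base offense level for trafficking in stolen goods: 7.
R1 applies (level before this adjustment is 7 < 15, so +1): 7 + 1 = 8.
R2 applies: 8 + 3 = 11.
R3 applies: 11 − 4 = 7.
R4 applies: 7 + 3 = 10.
R5 applies (level before this adjustment is 10 < 17, so +1): 10 + 1 = 11.
Final offense level: 11.
Criminal history: 11 prior points → Category 2 (5-12).
Level 11 falls in the 11-13 band.
Grid: Level 11-13 × Category 2 = 12-23 months.

12-23 months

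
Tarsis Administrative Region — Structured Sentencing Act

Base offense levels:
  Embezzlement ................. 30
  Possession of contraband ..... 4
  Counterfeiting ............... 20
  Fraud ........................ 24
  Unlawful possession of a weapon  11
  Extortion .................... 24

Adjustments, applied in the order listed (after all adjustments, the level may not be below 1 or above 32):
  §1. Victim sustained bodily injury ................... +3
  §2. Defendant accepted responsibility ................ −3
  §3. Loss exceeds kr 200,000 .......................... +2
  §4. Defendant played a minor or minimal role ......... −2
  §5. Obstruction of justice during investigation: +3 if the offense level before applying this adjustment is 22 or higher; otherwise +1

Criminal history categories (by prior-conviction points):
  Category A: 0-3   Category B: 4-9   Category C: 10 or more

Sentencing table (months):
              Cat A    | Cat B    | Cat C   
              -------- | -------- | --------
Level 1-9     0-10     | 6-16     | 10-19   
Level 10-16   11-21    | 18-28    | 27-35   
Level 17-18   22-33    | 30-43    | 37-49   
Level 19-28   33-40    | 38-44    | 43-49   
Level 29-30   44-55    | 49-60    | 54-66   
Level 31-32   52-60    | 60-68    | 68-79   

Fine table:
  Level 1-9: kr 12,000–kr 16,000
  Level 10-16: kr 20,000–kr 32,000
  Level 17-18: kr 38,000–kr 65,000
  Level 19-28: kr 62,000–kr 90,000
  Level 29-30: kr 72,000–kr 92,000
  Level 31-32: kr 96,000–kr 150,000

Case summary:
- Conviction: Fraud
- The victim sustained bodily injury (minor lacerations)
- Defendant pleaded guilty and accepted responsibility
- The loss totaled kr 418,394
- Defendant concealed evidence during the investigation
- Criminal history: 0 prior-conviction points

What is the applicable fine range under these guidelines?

kr 72,000–kr 92,000

Base offense level for fraud: 24.
§1 applies: 24 + 3 = 27.
§2 applies: 27 − 3 = 24.
§3 applies: 24 + 2 = 26.
§4 does not apply.
§5 applies (level before this adjustment is 26 ≥ 22, so +3): 26 + 3 = 29.
Final offense level: 29.
Level 29 falls in the 29-30 band.
Fine table: Level 29-30 → kr 72,000–kr 92,000.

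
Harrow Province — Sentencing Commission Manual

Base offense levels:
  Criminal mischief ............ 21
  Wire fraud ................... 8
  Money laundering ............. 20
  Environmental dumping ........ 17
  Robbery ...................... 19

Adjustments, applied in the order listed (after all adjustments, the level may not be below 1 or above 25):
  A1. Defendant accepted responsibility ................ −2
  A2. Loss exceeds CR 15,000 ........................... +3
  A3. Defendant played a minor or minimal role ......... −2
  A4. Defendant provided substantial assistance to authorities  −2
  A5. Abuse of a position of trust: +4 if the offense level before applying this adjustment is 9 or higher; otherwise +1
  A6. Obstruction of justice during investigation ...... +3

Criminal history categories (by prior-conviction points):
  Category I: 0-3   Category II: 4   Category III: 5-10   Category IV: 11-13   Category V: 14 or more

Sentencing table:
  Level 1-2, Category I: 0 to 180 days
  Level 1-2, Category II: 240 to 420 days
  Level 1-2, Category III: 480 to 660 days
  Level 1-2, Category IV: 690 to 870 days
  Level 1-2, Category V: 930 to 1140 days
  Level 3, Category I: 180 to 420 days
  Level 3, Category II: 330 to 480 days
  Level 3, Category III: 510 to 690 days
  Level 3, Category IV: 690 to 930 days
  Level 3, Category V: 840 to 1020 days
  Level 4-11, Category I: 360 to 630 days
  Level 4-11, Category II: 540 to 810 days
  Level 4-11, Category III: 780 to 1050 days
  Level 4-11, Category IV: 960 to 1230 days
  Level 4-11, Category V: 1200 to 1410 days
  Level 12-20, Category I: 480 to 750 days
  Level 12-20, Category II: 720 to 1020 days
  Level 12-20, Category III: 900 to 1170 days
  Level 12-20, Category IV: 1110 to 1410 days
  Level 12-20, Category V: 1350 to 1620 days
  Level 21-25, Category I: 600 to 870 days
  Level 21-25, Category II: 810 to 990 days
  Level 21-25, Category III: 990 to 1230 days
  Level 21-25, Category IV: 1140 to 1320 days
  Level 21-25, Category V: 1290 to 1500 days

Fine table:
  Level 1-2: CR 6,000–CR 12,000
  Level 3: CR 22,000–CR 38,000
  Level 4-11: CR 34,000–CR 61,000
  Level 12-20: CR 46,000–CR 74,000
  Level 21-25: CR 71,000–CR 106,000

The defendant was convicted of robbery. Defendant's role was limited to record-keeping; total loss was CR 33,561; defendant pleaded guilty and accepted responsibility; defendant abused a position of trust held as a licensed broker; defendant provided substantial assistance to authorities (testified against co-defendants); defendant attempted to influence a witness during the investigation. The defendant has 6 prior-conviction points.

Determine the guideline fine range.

Base offense level for robbery: 19.
A1 applies: 19 − 2 = 17.
A2 applies: 17 + 3 = 20.
A3 applies: 20 − 2 = 18.
A4 applies: 18 − 2 = 16.
A5 applies (level before this adjustment is 16 ≥ 9, so +4): 16 + 4 = 20.
A6 applies: 20 + 3 = 23.
Final offense level: 23.
Level 23 falls in the 21-25 band.
Fine table: Level 21-25 → CR 71,000–CR 106,000.

CR 71,000–CR 106,000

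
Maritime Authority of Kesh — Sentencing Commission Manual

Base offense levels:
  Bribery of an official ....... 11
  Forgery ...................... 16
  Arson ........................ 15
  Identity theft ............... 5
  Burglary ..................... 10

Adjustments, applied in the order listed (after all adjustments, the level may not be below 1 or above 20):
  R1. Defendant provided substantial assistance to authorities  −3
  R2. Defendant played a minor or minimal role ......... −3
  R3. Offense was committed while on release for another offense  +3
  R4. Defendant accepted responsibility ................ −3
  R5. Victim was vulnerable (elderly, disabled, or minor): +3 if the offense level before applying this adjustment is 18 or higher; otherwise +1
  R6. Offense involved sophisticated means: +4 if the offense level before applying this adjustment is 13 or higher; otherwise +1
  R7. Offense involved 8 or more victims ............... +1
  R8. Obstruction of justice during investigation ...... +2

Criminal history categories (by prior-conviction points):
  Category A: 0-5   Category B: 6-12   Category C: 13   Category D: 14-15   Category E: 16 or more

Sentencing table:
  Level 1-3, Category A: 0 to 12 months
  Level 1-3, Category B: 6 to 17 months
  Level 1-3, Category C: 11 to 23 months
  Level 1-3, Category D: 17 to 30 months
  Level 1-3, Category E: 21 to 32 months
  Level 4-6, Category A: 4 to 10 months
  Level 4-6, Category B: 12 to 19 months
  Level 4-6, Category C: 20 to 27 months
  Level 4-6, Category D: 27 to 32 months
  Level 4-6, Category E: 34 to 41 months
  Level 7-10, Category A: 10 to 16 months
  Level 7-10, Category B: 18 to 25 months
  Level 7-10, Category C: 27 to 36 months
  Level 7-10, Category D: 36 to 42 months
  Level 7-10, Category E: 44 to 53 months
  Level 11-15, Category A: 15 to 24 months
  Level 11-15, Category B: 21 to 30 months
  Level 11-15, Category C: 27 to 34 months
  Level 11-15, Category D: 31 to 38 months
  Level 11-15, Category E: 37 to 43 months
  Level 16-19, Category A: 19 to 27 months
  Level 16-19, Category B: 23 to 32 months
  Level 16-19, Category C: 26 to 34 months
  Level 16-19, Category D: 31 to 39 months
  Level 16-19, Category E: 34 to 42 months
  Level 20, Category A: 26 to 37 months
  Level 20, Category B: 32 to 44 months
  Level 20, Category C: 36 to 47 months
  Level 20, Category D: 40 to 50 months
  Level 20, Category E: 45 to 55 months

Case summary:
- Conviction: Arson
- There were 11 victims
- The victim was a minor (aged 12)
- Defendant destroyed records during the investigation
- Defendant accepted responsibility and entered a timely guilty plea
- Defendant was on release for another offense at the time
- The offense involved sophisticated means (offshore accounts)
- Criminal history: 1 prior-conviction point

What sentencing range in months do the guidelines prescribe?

26-37 months

Base offense level for arson: 15.
R2 does not apply.
R3 applies: 15 + 3 = 18.
R4 applies: 18 − 3 = 15.
R5 applies (level before this adjustment is 15 < 18, so +1): 15 + 1 = 16.
R6 applies (level before this adjustment is 16 ≥ 13, so +4): 16 + 4 = 20.
R7 applies: 20 + 1 = 21.
R8 applies: 21 + 2 = 23.
Level 23 exceeds the maximum of 20; capped at 20.
Final offense level: 20.
Criminal history: 1 prior point → Category A (0-5).
Level 20 falls in the 20 band.
Grid: Level 20 × Category A = 26-37 months.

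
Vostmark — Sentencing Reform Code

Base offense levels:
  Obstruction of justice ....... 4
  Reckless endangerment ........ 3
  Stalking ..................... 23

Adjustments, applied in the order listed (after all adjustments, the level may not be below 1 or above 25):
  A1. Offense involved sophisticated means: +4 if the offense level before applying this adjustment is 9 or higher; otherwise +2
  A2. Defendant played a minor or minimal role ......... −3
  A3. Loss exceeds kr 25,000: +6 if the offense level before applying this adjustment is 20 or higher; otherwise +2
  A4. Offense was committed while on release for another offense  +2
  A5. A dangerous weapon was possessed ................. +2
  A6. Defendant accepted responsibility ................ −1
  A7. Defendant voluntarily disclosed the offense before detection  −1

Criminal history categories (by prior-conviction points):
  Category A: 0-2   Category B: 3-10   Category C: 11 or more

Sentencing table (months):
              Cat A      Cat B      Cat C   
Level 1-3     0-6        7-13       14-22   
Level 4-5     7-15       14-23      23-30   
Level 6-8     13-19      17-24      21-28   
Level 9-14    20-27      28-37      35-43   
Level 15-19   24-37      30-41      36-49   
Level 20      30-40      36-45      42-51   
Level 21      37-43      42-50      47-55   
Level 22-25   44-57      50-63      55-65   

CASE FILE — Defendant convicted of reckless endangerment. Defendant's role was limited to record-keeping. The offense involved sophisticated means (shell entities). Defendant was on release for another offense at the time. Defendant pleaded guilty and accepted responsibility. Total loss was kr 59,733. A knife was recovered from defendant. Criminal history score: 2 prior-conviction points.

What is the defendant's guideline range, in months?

Base offense level for reckless endangerment: 3.
A1 applies (level before this adjustment is 3 < 9, so +2): 3 + 2 = 5.
A2 applies: 5 − 3 = 2.
A3 applies (level before this adjustment is 2 < 20, so +2): 2 + 2 = 4.
A4 applies: 4 + 2 = 6.
A5 applies: 6 + 2 = 8.
A6 applies: 8 − 1 = 7.
A7 does not apply.
Final offense level: 7.
Criminal history: 2 prior points → Category A (0-2).
Level 7 falls in the 6-8 band.
Grid: Level 6-8 × Category A = 13-19 months.

13-19 months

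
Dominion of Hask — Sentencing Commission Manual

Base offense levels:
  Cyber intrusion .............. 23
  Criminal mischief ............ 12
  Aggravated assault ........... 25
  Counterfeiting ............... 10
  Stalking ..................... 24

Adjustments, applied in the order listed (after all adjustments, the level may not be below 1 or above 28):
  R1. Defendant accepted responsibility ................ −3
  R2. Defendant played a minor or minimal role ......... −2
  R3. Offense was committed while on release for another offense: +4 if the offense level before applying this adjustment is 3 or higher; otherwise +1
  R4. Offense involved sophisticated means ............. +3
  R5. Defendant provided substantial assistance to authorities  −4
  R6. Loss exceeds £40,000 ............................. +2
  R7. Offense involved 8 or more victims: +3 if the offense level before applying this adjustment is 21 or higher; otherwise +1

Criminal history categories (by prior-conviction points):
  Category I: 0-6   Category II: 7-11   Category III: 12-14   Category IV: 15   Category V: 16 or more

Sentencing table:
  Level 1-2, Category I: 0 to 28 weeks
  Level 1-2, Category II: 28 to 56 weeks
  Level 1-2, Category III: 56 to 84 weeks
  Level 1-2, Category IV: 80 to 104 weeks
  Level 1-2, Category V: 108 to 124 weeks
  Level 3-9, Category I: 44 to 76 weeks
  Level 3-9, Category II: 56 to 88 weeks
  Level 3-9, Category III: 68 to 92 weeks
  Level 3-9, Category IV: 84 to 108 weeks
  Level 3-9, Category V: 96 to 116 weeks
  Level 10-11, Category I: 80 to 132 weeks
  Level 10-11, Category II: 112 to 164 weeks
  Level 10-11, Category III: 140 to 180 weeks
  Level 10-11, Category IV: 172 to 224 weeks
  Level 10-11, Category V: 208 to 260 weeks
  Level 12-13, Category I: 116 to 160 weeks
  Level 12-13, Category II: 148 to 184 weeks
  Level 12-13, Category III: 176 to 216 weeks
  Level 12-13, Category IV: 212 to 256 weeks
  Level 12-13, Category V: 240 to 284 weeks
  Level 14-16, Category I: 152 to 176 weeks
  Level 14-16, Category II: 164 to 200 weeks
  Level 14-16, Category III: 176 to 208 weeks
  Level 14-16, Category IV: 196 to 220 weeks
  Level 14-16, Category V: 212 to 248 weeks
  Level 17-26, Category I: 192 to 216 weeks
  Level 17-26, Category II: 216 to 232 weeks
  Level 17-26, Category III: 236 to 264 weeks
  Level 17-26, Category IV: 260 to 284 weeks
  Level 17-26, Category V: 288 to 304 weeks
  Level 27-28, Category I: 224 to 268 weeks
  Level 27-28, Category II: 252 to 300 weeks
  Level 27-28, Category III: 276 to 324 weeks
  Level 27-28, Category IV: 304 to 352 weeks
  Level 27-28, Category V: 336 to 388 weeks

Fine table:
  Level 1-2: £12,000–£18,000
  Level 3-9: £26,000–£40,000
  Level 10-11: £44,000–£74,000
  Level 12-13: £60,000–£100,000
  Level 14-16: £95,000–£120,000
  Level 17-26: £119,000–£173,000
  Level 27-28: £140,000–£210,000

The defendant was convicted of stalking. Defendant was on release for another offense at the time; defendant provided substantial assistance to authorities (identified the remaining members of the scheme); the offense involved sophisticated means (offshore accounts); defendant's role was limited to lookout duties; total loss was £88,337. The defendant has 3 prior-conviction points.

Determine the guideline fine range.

Base offense level for stalking: 24.
R1 does not apply.
R2 applies: 24 − 2 = 22.
R3 applies (level before this adjustment is 22 ≥ 3, so +4): 22 + 4 = 26.
R4 applies: 26 + 3 = 29.
R5 applies: 29 − 4 = 25.
R6 applies: 25 + 2 = 27.
R7 does not apply.
Final offense level: 27.
Level 27 falls in the 27-28 band.
Fine table: Level 27-28 → £140,000–£210,000.

£140,000–£210,000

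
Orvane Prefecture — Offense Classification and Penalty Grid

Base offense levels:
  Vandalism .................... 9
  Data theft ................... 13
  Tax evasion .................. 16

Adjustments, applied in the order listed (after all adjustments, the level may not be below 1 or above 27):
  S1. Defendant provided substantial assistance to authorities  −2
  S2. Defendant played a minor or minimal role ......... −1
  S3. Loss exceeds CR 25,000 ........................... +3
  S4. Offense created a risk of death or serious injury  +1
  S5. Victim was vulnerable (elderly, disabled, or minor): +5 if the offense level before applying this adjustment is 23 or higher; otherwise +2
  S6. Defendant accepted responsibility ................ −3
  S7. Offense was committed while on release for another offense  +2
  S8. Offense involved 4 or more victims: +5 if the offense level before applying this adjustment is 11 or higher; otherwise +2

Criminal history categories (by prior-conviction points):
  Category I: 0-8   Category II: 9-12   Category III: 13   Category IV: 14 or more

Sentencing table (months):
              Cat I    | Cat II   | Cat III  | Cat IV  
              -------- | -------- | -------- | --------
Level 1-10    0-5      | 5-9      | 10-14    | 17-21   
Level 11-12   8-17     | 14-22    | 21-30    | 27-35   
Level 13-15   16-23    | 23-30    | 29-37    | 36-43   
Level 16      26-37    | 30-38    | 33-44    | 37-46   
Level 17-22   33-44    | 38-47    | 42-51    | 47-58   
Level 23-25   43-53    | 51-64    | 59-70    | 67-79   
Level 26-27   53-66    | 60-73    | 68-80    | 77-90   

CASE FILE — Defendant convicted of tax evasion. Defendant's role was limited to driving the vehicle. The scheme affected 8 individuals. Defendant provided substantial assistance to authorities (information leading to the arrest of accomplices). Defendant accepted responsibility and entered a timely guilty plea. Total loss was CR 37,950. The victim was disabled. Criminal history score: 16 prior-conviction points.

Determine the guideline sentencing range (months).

Base offense level for tax evasion: 16.
S1 applies: 16 − 2 = 14.
S2 applies: 14 − 1 = 13.
S3 applies: 13 + 3 = 16.
S4 does not apply.
S5 applies (level before this adjustment is 16 < 23, so +2): 16 + 2 = 18.
S6 applies: 18 − 3 = 15.
S8 applies (level before this adjustment is 15 ≥ 11, so +5): 15 + 5 = 20.
Final offense level: 20.
Criminal history: 16 prior points → Category IV (14+).
Level 20 falls in the 17-22 band.
Grid: Level 17-22 × Category IV = 47-58 months.

47-58 months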